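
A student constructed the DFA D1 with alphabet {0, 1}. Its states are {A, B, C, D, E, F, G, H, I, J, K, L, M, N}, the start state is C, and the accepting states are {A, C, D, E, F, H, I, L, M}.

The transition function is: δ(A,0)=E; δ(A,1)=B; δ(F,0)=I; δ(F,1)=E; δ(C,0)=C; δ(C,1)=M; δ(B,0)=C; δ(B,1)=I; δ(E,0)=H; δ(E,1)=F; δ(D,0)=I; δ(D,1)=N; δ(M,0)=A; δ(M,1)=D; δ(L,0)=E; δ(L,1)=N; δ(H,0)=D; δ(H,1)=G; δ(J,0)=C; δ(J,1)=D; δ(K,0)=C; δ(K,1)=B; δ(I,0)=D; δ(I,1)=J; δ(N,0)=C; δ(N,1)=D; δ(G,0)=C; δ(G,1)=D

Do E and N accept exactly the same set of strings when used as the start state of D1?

Reachable states from the start: {A,B,C,D,E,F,G,H,I,J,M,N}. Unreachable: {K,L} — drop them.
Start with accepting vs non-accepting: {A,C,D,E,F,H,I,M} | {B,G,J,N}.
Refine {A,C,D,E,F,H,I,M} on symbol 1: members go to different blocks, giving {A,D,H,I} and {C,E,F,M}.
Refine {A,D,H,I} on symbol 0: members go to different blocks, giving {D,H,I} and {A}.
Split {C,E,F,M} by δ(·,0) → {E,F} and {C} and {M}.
The partition is now stable with 6 blocks: {D,H,I} | {B,G,J,N} | {E,F} | {A} | {C} | {M}.
E and N end up in different blocks, so they are distinguishable. For instance, the string 'ε' is accepted from only E.

No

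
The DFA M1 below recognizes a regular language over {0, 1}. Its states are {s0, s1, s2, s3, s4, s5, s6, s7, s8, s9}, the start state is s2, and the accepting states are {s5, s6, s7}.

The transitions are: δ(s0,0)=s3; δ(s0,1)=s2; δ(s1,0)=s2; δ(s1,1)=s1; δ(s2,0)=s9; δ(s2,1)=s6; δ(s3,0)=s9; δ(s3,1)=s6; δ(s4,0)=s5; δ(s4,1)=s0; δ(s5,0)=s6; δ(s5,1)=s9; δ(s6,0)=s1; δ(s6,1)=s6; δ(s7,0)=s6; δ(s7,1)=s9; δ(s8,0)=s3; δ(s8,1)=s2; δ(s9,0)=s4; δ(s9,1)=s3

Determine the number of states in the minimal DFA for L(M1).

States {s7,s8} cannot be reached from the start state, so discard them.
Start with accepting vs non-accepting: {s5,s6} | {s0,s1,s2,s3,s4,s9}.
Refine {s5,s6} on symbol 0: members go to different blocks, giving {s5} and {s6}.
On input 0, block {s0,s1,s2,s3,s4,s9} splits into {s0,s1,s2,s3,s9} and {s4}.
Split {s0,s1,s2,s3,s9} by δ(·,0) → {s0,s1,s2,s3} and {s9}.
Split {s0,s1,s2,s3} by δ(·,0) → {s0,s1} and {s2,s3}.
Split {s0,s1} by δ(·,1) → {s0} and {s1}.
The partition is now stable with 7 blocks: {s5} | {s0} | {s6} | {s4} | {s9} | {s2,s3} | {s1}.

7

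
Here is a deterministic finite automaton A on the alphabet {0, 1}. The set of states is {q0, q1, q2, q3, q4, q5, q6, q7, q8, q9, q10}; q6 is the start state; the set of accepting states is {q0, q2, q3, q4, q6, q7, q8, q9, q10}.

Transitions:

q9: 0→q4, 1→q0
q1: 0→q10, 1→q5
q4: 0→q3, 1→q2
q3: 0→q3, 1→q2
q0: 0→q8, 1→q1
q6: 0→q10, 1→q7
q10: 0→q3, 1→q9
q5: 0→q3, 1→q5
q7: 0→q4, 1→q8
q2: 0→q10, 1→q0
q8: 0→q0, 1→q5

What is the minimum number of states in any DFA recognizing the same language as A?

4

P0 = {q0,q2,q3,q4,q6,q7,q8,q9,q10} | {q1,q5}.
Refine {q0,q2,q3,q4,q6,q7,q8,q9,q10} on symbol 1: members go to different blocks, giving {q2,q3,q4,q6,q7,q9,q10} and {q0,q8}.
Refine {q2,q3,q4,q6,q7,q9,q10} on symbol 1: members go to different blocks, giving {q3,q4,q6,q10} and {q2,q7,q9}.
The partition is now stable with 4 blocks: {q3,q4,q6,q10} | {q1,q5} | {q0,q8} | {q2,q7,q9}.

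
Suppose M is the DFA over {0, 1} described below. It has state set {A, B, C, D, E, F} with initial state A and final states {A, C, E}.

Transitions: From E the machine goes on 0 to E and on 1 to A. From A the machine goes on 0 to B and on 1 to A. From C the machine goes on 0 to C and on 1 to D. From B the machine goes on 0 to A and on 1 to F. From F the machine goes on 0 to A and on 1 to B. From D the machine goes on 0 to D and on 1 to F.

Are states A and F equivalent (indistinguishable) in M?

States {C,D,E} cannot be reached from the start state, so discard them.
Start with accepting vs non-accepting: {A} | {B,F}.
The partition is now stable with 2 blocks: {A} | {B,F}.
A and F end up in different blocks, so they are distinguishable. For instance, the string 'ε' is accepted from only A.

No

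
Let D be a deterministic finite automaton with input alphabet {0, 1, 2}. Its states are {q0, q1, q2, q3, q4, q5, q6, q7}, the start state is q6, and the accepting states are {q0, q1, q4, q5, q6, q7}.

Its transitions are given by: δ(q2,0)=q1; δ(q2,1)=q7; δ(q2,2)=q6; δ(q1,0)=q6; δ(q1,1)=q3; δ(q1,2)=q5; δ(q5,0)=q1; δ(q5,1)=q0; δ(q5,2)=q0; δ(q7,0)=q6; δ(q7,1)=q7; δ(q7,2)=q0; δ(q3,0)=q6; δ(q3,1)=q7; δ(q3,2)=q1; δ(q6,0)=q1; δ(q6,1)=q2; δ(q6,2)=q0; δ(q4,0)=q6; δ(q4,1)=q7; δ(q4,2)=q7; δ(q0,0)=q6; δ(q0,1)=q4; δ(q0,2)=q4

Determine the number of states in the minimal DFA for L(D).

Start with accepting vs non-accepting: {q0,q1,q4,q5,q6,q7} | {q2,q3}.
On input 1, block {q0,q1,q4,q5,q6,q7} splits into {q0,q4,q5,q7} and {q1,q6}.
No further refinement is possible. Final partition (3 blocks): {q0,q4,q5,q7} | {q2,q3} | {q1,q6}.

3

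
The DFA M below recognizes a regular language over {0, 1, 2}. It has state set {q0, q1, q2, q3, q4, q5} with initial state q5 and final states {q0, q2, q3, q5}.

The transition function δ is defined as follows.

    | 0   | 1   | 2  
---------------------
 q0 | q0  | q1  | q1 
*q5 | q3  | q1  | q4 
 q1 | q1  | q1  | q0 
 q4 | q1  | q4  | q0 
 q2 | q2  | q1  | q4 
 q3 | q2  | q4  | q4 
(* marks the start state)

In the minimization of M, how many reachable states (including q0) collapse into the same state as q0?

4

Every state is reachable, so we keep all 6.
P0 = {q0,q2,q3,q5} | {q1,q4}.
Stable partition: {q0,q2,q3,q5} | {q1,q4} — 2 equivalence classes.
The equivalence class containing q0 is {q0,q2,q3,q5}, of size 4.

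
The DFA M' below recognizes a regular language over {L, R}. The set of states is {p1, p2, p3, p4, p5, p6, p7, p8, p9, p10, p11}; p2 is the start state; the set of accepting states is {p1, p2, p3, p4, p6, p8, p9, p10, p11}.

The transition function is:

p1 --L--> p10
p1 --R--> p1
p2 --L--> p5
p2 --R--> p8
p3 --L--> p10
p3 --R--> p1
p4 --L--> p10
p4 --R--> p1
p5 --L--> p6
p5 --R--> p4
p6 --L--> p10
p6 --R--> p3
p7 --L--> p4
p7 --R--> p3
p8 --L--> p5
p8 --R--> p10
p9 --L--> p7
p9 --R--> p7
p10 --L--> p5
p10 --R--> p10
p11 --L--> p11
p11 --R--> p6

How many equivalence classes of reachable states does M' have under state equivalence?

3

Reachable states from the start: {p1,p2,p3,p4,p5,p6,p8,p10}. Unreachable: {p7,p9,p11} — drop them.
Initial partition by acceptance: {p1,p2,p3,p4,p6,p8,p10} | {p5}.
Split {p1,p2,p3,p4,p6,p8,p10} by δ(·,L) → {p1,p3,p4,p6} and {p2,p8,p10}.
The partition is now stable with 3 blocks: {p1,p3,p4,p6} | {p5} | {p2,p8,p10}.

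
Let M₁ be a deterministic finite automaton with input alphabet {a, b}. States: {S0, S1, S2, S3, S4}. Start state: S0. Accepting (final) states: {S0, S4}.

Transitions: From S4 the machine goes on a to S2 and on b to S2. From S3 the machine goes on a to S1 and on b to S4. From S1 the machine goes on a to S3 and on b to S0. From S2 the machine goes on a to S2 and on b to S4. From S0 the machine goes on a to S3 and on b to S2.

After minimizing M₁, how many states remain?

2

All states are reachable from the start state.
Start with accepting vs non-accepting: {S0,S4} | {S1,S2,S3}.
The partition is now stable with 2 blocks: {S0,S4} | {S1,S2,S3}.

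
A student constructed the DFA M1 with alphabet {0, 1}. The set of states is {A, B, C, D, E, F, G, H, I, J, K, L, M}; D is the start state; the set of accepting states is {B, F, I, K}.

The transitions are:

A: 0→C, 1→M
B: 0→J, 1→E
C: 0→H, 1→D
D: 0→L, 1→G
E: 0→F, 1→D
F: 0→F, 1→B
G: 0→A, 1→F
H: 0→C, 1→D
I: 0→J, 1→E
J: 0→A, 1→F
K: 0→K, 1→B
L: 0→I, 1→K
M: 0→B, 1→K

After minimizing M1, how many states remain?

Initial partition by acceptance: {B,F,I,K} | {A,C,D,E,G,H,J,L,M}.
On input 0, block {B,F,I,K} splits into {B,I} and {F,K}.
Refine {A,C,D,E,G,H,J,L,M} on symbol 0: members go to different blocks, giving {A,C,D,G,H,J} and {L,M} and {E}.
Refine {A,C,D,G,H,J} on symbol 0: members go to different blocks, giving {A,C,G,H,J} and {D}.
Split {A,C,G,H,J} by δ(·,1) → {C,H} and {G,J} and {A}.
The partition is now stable with 8 blocks: {B,I} | {C,H} | {F,K} | {L,M} | {E} | {D} | {G,J} | {A}.

8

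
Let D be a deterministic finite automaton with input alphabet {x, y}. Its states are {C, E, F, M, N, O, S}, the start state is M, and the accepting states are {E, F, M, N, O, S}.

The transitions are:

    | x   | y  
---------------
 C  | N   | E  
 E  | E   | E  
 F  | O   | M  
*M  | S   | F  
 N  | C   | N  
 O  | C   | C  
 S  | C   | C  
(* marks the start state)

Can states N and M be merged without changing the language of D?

No

P0 = {E,F,M,N,O,S} | {C}.
Split {E,F,M,N,O,S} by δ(·,x) → {E,F,M} and {N,O,S}.
Split {E,F,M} by δ(·,x) → {F,M} and {E}.
Refine {N,O,S} on symbol y: members go to different blocks, giving {O,S} and {N}.
The partition is now stable with 5 blocks: {F,M} | {C} | {O,S} | {E} | {N}.
N and M end up in different blocks, so they are distinguishable. For instance, the string 'x' is accepted from only M.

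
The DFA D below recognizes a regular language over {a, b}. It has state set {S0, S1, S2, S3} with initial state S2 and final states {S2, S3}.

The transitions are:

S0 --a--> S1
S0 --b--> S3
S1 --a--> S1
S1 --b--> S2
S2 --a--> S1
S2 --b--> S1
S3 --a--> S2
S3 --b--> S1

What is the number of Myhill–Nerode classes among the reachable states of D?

States {S0,S3} cannot be reached from the start state, so discard them.
Initial partition by acceptance: {S2} | {S1}.
No further refinement is possible. Final partition (2 blocks): {S2} | {S1}.

2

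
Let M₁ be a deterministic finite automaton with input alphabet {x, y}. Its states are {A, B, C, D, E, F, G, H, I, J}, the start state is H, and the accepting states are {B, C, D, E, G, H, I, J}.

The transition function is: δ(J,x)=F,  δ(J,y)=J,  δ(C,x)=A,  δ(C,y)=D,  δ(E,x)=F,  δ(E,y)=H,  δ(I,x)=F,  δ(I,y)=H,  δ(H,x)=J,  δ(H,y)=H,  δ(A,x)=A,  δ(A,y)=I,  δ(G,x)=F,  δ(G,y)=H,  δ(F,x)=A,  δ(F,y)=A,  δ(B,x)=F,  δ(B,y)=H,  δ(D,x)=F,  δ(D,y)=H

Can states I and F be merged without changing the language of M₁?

No

Reachable states from the start: {A,F,H,I,J}. Unreachable: {B,C,D,E,G} — drop them.
P0 = {H,I,J} | {A,F}.
On input x, block {H,I,J} splits into {I,J} and {H}.
Split {I,J} by δ(·,y) → {I} and {J}.
Refine {A,F} on symbol y: members go to different blocks, giving {A} and {F}.
The partition is now stable with 5 blocks: {I} | {A} | {H} | {J} | {F}.
I and F end up in different blocks, so they are distinguishable. For instance, the string 'ε' is accepted from only I.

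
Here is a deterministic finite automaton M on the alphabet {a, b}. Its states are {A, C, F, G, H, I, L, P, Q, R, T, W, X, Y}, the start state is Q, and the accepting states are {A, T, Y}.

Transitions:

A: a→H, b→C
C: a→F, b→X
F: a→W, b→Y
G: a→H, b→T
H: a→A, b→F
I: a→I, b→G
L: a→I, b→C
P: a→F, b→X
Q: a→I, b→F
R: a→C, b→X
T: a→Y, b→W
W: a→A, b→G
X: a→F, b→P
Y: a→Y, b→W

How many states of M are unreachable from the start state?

2

BFS from Q reaches {A, C, F, G, H, I, P, Q, T, W, X, Y}; the 2 state(s) L, R are never visited.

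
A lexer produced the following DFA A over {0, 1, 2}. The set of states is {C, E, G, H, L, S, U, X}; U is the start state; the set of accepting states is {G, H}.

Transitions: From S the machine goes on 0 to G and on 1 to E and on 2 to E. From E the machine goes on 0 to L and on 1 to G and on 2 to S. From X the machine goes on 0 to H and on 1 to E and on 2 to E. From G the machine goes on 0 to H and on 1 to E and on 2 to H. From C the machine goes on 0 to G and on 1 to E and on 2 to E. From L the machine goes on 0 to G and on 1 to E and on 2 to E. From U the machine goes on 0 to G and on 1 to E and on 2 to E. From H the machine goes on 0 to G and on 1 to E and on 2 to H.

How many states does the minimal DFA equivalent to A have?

3

First remove the unreachable states {C,X}; 6 states remain.
Start with accepting vs non-accepting: {G,H} | {E,L,S,U}.
On input 0, block {E,L,S,U} splits into {L,S,U} and {E}.
Stable partition: {G,H} | {L,S,U} | {E} — 3 equivalence classes.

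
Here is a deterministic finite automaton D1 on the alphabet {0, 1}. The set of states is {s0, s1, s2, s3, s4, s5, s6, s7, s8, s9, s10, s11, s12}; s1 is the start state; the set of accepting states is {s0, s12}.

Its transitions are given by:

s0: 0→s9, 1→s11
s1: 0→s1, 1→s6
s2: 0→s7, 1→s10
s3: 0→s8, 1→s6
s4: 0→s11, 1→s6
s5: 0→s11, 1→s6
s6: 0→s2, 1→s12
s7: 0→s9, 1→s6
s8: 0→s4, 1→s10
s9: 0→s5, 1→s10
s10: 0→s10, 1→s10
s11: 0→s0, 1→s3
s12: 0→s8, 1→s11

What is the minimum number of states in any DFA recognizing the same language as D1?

All states are reachable from the start state.
P0 = {s0,s12} | {s1,s2,s3,s4,s5,s6,s7,s8,s9,s10,s11}.
Refine {s1,s2,s3,s4,s5,s6,s7,s8,s9,s10,s11} on symbol 0: members go to different blocks, giving {s1,s2,s3,s4,s5,s6,s7,s8,s9,s10} and {s11}.
Refine {s1,s2,s3,s4,s5,s6,s7,s8,s9,s10} on symbol 0: members go to different blocks, giving {s1,s2,s3,s6,s7,s8,s9,s10} and {s4,s5}.
On input 0, block {s1,s2,s3,s6,s7,s8,s9,s10} splits into {s1,s2,s3,s6,s7,s10} and {s8,s9}.
Split {s1,s2,s3,s6,s7,s10} by δ(·,0) → {s1,s2,s6,s10} and {s3,s7}.
On input 0, block {s1,s2,s6,s10} splits into {s1,s6,s10} and {s2}.
Refine {s1,s6,s10} on symbol 0: members go to different blocks, giving {s1,s10} and {s6}.
On input 1, block {s1,s10} splits into {s1} and {s10}.
Stable partition: {s0,s12} | {s1} | {s11} | {s4,s5} | {s8,s9} | {s3,s7} | {s2} | {s6} | {s10} — 9 equivalence classes.

9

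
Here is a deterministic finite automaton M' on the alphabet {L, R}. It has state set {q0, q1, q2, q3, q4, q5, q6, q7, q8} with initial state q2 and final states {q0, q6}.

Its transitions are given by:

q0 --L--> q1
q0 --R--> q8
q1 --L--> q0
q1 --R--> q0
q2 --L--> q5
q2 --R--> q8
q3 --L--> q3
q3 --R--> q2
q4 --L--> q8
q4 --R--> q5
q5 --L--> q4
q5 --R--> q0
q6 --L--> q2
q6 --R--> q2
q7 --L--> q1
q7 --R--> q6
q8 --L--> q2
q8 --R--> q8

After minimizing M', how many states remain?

6

Reachable states from the start: {q0,q1,q2,q4,q5,q8}. Unreachable: {q3,q6,q7} — drop them.
Initial partition by acceptance: {q0} | {q1,q2,q4,q5,q8}.
Refine {q1,q2,q4,q5,q8} on symbol L: members go to different blocks, giving {q2,q4,q5,q8} and {q1}.
Split {q2,q4,q5,q8} by δ(·,R) → {q2,q4,q8} and {q5}.
On input L, block {q2,q4,q8} splits into {q4,q8} and {q2}.
Refine {q4,q8} on symbol L: members go to different blocks, giving {q4} and {q8}.
No further refinement is possible. Final partition (6 blocks): {q0} | {q4} | {q1} | {q5} | {q2} | {q8}.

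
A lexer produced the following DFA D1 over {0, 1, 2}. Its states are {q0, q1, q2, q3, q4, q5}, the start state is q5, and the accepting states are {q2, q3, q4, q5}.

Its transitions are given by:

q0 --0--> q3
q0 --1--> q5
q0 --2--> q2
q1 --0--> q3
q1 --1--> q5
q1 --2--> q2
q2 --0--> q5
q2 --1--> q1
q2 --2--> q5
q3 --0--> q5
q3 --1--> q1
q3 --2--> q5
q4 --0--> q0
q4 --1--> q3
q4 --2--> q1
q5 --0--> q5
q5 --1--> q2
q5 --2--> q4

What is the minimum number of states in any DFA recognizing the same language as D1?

Start with accepting vs non-accepting: {q2,q3,q4,q5} | {q0,q1}.
On input 0, block {q2,q3,q4,q5} splits into {q2,q3,q5} and {q4}.
On input 1, block {q2,q3,q5} splits into {q2,q3} and {q5}.
Stable partition: {q2,q3} | {q0,q1} | {q4} | {q5} — 4 equivalence classes.

4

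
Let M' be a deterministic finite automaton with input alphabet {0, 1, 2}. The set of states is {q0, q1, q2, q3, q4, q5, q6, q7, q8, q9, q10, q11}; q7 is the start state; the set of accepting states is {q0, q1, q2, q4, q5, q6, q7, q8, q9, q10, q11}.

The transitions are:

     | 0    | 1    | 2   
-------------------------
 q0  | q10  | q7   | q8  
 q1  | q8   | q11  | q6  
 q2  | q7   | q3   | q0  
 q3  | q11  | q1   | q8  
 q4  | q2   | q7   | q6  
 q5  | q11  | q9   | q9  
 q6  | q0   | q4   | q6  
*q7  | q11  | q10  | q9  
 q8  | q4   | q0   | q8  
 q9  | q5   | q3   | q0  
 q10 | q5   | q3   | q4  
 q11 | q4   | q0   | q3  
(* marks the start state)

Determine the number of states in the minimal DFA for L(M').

All states are reachable from the start state.
Start with accepting vs non-accepting: {q0,q1,q2,q4,q5,q6,q7,q8,q9,q10,q11} | {q3}.
Refine {q0,q1,q2,q4,q5,q6,q7,q8,q9,q10,q11} on symbol 1: members go to different blocks, giving {q0,q1,q4,q5,q6,q7,q8,q11} and {q2,q9,q10}.
Split {q0,q1,q4,q5,q6,q7,q8,q11} by δ(·,0) → {q1,q5,q6,q7,q8,q11} and {q0,q4}.
Split {q1,q5,q6,q7,q8,q11} by δ(·,0) → {q1,q5,q7} and {q6,q8,q11}.
Split {q1,q5,q7} by δ(·,1) → {q5,q7} and {q1}.
On input 2, block {q6,q8,q11} splits into {q6,q8} and {q11}.
The partition is now stable with 7 blocks: {q5,q7} | {q3} | {q2,q9,q10} | {q0,q4} | {q6,q8} | {q1} | {q11}.

7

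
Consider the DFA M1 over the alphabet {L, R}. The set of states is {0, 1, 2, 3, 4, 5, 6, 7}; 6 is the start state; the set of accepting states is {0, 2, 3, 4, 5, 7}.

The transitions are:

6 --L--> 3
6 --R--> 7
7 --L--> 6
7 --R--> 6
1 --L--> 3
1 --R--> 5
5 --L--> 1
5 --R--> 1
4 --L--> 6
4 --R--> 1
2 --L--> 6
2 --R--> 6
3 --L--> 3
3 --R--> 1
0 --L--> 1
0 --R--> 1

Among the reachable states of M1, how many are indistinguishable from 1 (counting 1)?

2

States {0,2,4} cannot be reached from the start state, so discard them.
P0 = {3,5,7} | {1,6}.
On input L, block {3,5,7} splits into {5,7} and {3}.
The partition is now stable with 3 blocks: {5,7} | {1,6} | {3}.
The equivalence class containing 1 is {1,6}, of size 2.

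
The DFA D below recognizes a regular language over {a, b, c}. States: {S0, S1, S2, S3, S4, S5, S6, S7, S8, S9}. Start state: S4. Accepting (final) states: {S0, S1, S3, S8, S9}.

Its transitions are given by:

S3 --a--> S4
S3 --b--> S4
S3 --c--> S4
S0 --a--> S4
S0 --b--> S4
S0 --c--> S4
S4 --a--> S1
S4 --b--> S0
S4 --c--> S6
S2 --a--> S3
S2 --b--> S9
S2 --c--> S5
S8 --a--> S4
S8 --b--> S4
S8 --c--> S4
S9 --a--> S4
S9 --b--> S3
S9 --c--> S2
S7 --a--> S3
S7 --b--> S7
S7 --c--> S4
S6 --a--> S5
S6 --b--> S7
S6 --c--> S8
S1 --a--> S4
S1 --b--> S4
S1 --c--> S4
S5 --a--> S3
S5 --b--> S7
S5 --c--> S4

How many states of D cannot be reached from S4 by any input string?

BFS from S4 reaches {S0, S1, S3, S4, S5, S6, S7, S8}; the 2 state(s) S2, S9 are never visited.

2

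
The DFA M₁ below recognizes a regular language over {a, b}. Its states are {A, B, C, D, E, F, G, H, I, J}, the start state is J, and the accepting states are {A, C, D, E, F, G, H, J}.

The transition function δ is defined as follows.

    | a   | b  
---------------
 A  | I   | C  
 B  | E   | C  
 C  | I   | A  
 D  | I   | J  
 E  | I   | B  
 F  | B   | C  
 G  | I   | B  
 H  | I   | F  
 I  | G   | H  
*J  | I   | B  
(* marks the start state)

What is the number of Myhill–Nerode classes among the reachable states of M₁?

First remove the unreachable states {D}; 9 states remain.
P0 = {A,C,E,F,G,H,J} | {B,I}.
Refine {A,C,E,F,G,H,J} on symbol b: members go to different blocks, giving {A,C,F,H} and {E,G,J}.
Stable partition: {A,C,F,H} | {B,I} | {E,G,J} — 3 equivalence classes.

3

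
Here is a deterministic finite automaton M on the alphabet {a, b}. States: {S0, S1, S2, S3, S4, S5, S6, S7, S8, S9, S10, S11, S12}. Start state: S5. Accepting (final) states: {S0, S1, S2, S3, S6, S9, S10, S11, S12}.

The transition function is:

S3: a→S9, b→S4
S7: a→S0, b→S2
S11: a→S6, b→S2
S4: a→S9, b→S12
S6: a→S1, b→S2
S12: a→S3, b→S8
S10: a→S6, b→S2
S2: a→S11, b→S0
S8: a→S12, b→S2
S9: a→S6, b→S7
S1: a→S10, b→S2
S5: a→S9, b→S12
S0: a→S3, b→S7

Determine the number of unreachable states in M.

0

A breadth-first search from the start state visits every state.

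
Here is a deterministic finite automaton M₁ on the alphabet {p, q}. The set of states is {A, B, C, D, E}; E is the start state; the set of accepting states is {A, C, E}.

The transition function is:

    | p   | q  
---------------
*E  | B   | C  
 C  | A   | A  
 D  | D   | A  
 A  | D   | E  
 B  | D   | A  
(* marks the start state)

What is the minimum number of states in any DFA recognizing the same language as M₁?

4

Every state is reachable, so we keep all 5.
Initial partition by acceptance: {A,C,E} | {B,D}.
Refine {A,C,E} on symbol p: members go to different blocks, giving {A,E} and {C}.
Split {A,E} by δ(·,q) → {A} and {E}.
No further refinement is possible. Final partition (4 blocks): {A} | {B,D} | {C} | {E}.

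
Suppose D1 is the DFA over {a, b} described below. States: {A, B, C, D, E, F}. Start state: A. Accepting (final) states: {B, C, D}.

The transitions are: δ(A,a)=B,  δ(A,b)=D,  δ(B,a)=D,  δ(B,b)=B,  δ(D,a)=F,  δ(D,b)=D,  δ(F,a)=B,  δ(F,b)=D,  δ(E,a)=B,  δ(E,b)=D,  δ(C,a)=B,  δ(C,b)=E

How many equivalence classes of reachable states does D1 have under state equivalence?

3

Reachable states from the start: {A,B,D,F}. Unreachable: {C,E} — drop them.
Start with accepting vs non-accepting: {B,D} | {A,F}.
Refine {B,D} on symbol a: members go to different blocks, giving {B} and {D}.
No further refinement is possible. Final partition (3 blocks): {B} | {A,F} | {D}.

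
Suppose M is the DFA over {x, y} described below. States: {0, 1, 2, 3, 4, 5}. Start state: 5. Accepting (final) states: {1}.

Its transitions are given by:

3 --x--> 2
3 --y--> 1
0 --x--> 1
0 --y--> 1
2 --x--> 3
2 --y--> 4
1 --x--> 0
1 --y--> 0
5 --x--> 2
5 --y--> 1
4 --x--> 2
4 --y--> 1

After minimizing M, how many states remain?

4

Every state is reachable, so we keep all 6.
Initial partition by acceptance: {1} | {0,2,3,4,5}.
On input x, block {0,2,3,4,5} splits into {2,3,4,5} and {0}.
Split {2,3,4,5} by δ(·,y) → {3,4,5} and {2}.
No further refinement is possible. Final partition (4 blocks): {1} | {3,4,5} | {0} | {2}.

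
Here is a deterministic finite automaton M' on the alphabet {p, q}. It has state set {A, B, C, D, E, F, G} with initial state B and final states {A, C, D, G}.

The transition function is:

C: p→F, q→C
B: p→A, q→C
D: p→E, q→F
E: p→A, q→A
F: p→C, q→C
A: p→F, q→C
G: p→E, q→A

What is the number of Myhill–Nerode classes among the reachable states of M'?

2

First remove the unreachable states {D,E,G}; 4 states remain.
Initial partition by acceptance: {A,C} | {B,F}.
The partition is now stable with 2 blocks: {A,C} | {B,F}.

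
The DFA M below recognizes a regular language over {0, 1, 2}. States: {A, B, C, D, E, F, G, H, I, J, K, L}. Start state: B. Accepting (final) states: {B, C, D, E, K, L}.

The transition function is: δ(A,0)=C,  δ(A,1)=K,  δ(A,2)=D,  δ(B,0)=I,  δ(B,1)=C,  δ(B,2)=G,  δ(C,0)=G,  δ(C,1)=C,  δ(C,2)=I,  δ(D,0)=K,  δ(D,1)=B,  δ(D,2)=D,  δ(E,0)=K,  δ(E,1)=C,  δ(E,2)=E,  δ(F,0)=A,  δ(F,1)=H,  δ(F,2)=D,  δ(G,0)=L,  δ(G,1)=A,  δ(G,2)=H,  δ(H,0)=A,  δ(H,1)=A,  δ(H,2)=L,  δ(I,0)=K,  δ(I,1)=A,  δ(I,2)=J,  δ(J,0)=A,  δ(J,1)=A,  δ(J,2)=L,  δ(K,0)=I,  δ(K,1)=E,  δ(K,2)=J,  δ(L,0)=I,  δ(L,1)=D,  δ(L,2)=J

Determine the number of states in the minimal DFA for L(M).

6

Reachable states from the start: {A,B,C,D,E,G,H,I,J,K,L}. Unreachable: {F} — drop them.
Start with accepting vs non-accepting: {B,C,D,E,K,L} | {A,G,H,I,J}.
Refine {B,C,D,E,K,L} on symbol 0: members go to different blocks, giving {B,C,K,L} and {D,E}.
Refine {B,C,K,L} on symbol 1: members go to different blocks, giving {B,C} and {K,L}.
Refine {A,G,H,I,J} on symbol 0: members go to different blocks, giving {G,I} and {H,J} and {A}.
No further refinement is possible. Final partition (6 blocks): {B,C} | {G,I} | {D,E} | {K,L} | {H,J} | {A}.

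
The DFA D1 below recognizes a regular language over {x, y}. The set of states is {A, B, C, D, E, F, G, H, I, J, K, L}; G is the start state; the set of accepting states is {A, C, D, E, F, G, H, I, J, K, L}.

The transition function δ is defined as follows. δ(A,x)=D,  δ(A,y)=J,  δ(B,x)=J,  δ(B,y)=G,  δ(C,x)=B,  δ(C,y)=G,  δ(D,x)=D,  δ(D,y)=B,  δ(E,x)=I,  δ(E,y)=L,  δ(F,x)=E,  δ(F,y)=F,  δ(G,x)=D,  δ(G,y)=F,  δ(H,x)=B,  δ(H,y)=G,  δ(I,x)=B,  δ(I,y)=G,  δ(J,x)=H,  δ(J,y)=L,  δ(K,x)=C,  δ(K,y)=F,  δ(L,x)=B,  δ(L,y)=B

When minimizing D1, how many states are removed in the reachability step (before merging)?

BFS from G reaches {B, D, E, F, G, H, I, J, L}; the 3 state(s) A, C, K are never visited.

3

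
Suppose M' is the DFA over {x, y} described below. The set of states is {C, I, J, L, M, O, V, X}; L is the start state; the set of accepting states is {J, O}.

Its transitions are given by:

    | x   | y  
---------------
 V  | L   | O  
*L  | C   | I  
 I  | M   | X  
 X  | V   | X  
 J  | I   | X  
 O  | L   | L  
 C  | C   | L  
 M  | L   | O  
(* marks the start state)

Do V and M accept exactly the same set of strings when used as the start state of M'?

Yes

States {J} cannot be reached from the start state, so discard them.
Initial partition by acceptance: {O} | {C,I,L,M,V,X}.
Split {C,I,L,M,V,X} by δ(·,y) → {C,I,L,X} and {M,V}.
Refine {C,I,L,X} on symbol x: members go to different blocks, giving {C,L} and {I,X}.
Refine {C,L} on symbol y: members go to different blocks, giving {C} and {L}.
No further refinement is possible. Final partition (5 blocks): {O} | {C} | {M,V} | {I,X} | {L}.
V and M lie in the same block of the stable partition, so they are equivalent — no string distinguishes them.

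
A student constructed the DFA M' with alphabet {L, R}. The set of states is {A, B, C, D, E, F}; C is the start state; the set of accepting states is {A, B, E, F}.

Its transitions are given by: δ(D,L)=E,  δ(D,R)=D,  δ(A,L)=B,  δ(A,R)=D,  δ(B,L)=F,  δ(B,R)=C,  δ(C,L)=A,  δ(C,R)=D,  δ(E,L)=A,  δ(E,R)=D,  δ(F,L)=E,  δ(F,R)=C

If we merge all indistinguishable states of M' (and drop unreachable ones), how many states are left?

2

All states are reachable from the start state.
Start with accepting vs non-accepting: {A,B,E,F} | {C,D}.
The partition is now stable with 2 blocks: {A,B,E,F} | {C,D}.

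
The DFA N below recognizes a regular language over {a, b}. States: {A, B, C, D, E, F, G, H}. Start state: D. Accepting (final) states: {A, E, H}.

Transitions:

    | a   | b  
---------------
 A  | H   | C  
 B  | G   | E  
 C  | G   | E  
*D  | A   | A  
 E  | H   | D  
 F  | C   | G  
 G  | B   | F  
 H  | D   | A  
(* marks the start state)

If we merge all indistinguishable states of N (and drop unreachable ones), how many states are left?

6

Initial partition by acceptance: {A,E,H} | {B,C,D,F,G}.
Split {A,E,H} by δ(·,a) → {A,E} and {H}.
Split {B,C,D,F,G} by δ(·,a) → {B,C,F,G} and {D}.
Split {A,E} by δ(·,b) → {A} and {E}.
On input b, block {B,C,F,G} splits into {B,C} and {F,G}.
The partition is now stable with 6 blocks: {A} | {B,C} | {H} | {D} | {E} | {F,G}.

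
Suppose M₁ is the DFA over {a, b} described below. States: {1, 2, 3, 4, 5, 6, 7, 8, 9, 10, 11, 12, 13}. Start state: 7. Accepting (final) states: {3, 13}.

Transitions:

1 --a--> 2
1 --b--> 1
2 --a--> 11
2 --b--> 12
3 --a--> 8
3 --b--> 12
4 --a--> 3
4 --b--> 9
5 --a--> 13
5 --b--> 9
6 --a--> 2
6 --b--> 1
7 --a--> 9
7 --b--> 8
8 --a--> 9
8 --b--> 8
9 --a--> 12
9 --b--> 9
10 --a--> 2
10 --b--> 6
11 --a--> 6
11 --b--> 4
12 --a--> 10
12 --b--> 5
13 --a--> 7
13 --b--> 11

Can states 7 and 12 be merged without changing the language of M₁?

No

Initial partition by acceptance: {3,13} | {1,2,4,5,6,7,8,9,10,11,12}.
On input a, block {1,2,4,5,6,7,8,9,10,11,12} splits into {1,2,6,7,8,9,10,11,12} and {4,5}.
On input b, block {1,2,6,7,8,9,10,11,12} splits into {1,2,6,7,8,9,10} and {11,12}.
Split {1,2,6,7,8,9,10} by δ(·,a) → {1,6,7,8,10} and {2,9}.
On input b, block {2,9} splits into {2} and {9}.
Split {1,6,7,8,10} by δ(·,a) → {1,6,10} and {7,8}.
Stable partition: {3,13} | {1,6,10} | {4,5} | {11,12} | {2} | {9} | {7,8} — 7 equivalence classes.
7 and 12 end up in different blocks, so they are distinguishable. For instance, the string 'ba' is accepted from only 12.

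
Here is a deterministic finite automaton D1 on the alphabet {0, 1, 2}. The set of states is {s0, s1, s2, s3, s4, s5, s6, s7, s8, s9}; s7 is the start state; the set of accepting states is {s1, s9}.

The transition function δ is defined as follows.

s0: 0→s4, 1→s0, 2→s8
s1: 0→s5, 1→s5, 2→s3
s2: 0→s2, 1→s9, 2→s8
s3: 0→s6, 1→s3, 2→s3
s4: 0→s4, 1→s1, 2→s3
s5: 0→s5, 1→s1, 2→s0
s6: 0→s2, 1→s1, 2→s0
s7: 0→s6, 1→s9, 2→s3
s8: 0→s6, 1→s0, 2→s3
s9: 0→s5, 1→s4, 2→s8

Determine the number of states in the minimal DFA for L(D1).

All states are reachable from the start state.
Initial partition by acceptance: {s1,s9} | {s0,s2,s3,s4,s5,s6,s7,s8}.
Refine {s0,s2,s3,s4,s5,s6,s7,s8} on symbol 1: members go to different blocks, giving {s2,s4,s5,s6,s7} and {s0,s3,s8}.
No further refinement is possible. Final partition (3 blocks): {s1,s9} | {s2,s4,s5,s6,s7} | {s0,s3,s8}.

3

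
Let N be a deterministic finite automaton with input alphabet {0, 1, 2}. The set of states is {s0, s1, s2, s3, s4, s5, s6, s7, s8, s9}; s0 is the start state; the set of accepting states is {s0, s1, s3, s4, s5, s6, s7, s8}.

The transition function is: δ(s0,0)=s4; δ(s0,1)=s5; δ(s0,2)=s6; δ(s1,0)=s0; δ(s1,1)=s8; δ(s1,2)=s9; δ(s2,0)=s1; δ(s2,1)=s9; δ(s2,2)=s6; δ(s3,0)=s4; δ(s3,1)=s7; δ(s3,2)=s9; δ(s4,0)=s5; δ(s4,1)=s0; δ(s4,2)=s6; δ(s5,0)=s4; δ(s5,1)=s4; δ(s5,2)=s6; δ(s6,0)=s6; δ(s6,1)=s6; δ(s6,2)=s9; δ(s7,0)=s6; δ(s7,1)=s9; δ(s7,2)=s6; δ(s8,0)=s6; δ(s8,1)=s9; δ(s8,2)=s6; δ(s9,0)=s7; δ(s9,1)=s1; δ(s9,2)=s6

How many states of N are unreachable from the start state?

BFS from s0 reaches {s0, s1, s4, s5, s6, s7, s8, s9}; the 2 state(s) s2, s3 are never visited.

2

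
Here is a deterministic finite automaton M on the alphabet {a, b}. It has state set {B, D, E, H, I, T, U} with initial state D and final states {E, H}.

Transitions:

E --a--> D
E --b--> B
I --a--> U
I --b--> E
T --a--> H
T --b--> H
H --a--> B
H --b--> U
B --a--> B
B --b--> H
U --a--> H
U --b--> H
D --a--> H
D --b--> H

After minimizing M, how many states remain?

Reachable states from the start: {B,D,H,U}. Unreachable: {E,I,T} — drop them.
Initial partition by acceptance: {H} | {B,D,U}.
Refine {B,D,U} on symbol a: members go to different blocks, giving {D,U} and {B}.
The partition is now stable with 3 blocks: {H} | {D,U} | {B}.

3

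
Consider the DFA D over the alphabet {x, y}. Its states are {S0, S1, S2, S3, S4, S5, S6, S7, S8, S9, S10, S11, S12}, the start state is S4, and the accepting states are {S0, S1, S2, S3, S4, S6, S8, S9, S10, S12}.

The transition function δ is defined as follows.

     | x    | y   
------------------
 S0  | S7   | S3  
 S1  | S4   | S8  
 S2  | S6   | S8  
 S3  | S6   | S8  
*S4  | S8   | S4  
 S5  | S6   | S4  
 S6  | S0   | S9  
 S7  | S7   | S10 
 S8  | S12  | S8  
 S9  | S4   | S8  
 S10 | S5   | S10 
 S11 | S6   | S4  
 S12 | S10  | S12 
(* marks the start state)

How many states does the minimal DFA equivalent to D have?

10

States {S1,S2,S11} cannot be reached from the start state, so discard them.
P0 = {S0,S3,S4,S6,S8,S9,S10,S12} | {S5,S7}.
On input x, block {S0,S3,S4,S6,S8,S9,S10,S12} splits into {S3,S4,S6,S8,S9,S12} and {S0,S10}.
Refine {S3,S4,S6,S8,S9,S12} on symbol x: members go to different blocks, giving {S3,S4,S8,S9} and {S6,S12}.
Split {S3,S4,S8,S9} by δ(·,x) → {S3,S8} and {S4,S9}.
On input x, block {S5,S7} splits into {S5} and {S7}.
Split {S0,S10} by δ(·,x) → {S0} and {S10}.
On input x, block {S6,S12} splits into {S6} and {S12}.
On input x, block {S3,S8} splits into {S3} and {S8}.
Split {S4,S9} by δ(·,x) → {S4} and {S9}.
Stable partition: {S3} | {S5} | {S0} | {S6} | {S4} | {S7} | {S10} | {S12} | {S8} | {S9} — 10 equivalence classes.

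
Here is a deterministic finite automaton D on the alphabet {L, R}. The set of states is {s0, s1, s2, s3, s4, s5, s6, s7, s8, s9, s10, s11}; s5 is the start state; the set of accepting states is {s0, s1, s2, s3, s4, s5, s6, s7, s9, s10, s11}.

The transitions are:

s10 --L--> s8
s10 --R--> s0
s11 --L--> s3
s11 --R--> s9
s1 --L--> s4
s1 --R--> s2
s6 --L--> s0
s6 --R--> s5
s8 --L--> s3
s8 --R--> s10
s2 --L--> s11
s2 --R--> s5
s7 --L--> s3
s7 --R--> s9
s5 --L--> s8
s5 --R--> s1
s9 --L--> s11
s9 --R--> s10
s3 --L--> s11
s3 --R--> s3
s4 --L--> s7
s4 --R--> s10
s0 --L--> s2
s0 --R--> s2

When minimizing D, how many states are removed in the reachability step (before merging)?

BFS from s5 reaches {s0, s1, s2, s3, s4, s5, s7, s8, s9, s10, s11}; the 1 state(s) s6 are never visited.

1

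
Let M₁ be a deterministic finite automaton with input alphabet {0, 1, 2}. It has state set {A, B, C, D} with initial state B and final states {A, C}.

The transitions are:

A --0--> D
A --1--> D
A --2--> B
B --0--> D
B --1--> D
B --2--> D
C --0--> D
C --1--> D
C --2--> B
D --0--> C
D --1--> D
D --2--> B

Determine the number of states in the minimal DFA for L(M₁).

States {A} cannot be reached from the start state, so discard them.
Start with accepting vs non-accepting: {C} | {B,D}.
Refine {B,D} on symbol 0: members go to different blocks, giving {B} and {D}.
The partition is now stable with 3 blocks: {C} | {B} | {D}.

3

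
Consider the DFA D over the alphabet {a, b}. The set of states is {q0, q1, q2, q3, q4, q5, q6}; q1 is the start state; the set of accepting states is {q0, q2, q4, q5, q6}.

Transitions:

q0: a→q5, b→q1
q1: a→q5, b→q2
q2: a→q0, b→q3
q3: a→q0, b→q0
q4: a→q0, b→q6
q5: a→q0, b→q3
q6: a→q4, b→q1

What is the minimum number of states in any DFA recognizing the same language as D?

2

Reachable states from the start: {q0,q1,q2,q3,q5}. Unreachable: {q4,q6} — drop them.
P0 = {q0,q2,q5} | {q1,q3}.
Stable partition: {q0,q2,q5} | {q1,q3} — 2 equivalence classes.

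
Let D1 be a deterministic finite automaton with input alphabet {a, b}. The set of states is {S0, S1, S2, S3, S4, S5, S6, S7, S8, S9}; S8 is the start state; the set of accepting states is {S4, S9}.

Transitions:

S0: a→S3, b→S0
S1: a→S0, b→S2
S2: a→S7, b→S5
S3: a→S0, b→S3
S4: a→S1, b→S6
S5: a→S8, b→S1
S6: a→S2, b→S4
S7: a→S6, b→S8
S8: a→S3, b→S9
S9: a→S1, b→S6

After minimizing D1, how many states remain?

8

Every state is reachable, so we keep all 10.
Initial partition by acceptance: {S4,S9} | {S0,S1,S2,S3,S5,S6,S7,S8}.
On input b, block {S0,S1,S2,S3,S5,S6,S7,S8} splits into {S0,S1,S2,S3,S5,S7} and {S6,S8}.
On input a, block {S0,S1,S2,S3,S5,S7} splits into {S0,S1,S2,S3} and {S5,S7}.
Split {S0,S1,S2,S3} by δ(·,a) → {S0,S1,S3} and {S2}.
On input b, block {S0,S1,S3} splits into {S0,S3} and {S1}.
Refine {S6,S8} on symbol a: members go to different blocks, giving {S6} and {S8}.
On input a, block {S5,S7} splits into {S5} and {S7}.
No further refinement is possible. Final partition (8 blocks): {S4,S9} | {S0,S3} | {S6} | {S5} | {S2} | {S1} | {S8} | {S7}.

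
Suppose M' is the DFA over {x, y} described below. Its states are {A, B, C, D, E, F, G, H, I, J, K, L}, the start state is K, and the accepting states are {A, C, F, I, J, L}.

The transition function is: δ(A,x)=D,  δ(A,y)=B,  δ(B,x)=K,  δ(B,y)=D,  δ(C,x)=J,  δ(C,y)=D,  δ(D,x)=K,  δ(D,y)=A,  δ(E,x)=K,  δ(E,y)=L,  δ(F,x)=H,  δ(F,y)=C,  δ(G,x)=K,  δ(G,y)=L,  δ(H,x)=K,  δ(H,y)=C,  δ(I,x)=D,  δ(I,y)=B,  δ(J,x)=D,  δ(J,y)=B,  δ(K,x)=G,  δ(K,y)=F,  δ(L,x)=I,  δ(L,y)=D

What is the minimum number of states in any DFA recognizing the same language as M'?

First remove the unreachable states {E}; 11 states remain.
P0 = {A,C,F,I,J,L} | {B,D,G,H,K}.
Split {A,C,F,I,J,L} by δ(·,x) → {A,F,I,J} and {C,L}.
Refine {A,F,I,J} on symbol y: members go to different blocks, giving {A,I,J} and {F}.
Refine {B,D,G,H,K} on symbol y: members go to different blocks, giving {G,H} and {B} and {D} and {K}.
Stable partition: {A,I,J} | {G,H} | {C,L} | {F} | {B} | {D} | {K} — 7 equivalence classes.

7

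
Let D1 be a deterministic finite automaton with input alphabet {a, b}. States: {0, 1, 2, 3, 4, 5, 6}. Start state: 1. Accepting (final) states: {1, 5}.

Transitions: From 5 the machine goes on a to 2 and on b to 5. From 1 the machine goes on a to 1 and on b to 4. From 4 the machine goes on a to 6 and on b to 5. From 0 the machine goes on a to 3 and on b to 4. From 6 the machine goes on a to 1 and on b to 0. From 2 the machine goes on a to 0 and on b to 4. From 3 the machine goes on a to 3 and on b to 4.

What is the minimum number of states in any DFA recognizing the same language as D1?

Every state is reachable, so we keep all 7.
Start with accepting vs non-accepting: {1,5} | {0,2,3,4,6}.
Split {1,5} by δ(·,a) → {1} and {5}.
On input a, block {0,2,3,4,6} splits into {0,2,3,4} and {6}.
Refine {0,2,3,4} on symbol a: members go to different blocks, giving {0,2,3} and {4}.
Stable partition: {1} | {0,2,3} | {5} | {6} | {4} — 5 equivalence classes.

5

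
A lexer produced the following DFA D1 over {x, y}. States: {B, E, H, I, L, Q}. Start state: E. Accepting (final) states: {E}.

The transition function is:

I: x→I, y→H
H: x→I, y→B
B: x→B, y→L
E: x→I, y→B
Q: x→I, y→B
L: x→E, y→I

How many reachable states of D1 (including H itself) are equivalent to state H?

1

States {Q} cannot be reached from the start state, so discard them.
P0 = {E} | {B,H,I,L}.
On input x, block {B,H,I,L} splits into {B,H,I} and {L}.
Refine {B,H,I} on symbol y: members go to different blocks, giving {H,I} and {B}.
Refine {H,I} on symbol y: members go to different blocks, giving {I} and {H}.
The partition is now stable with 5 blocks: {E} | {I} | {L} | {B} | {H}.
State H belongs to the block {H}, which has 1 states.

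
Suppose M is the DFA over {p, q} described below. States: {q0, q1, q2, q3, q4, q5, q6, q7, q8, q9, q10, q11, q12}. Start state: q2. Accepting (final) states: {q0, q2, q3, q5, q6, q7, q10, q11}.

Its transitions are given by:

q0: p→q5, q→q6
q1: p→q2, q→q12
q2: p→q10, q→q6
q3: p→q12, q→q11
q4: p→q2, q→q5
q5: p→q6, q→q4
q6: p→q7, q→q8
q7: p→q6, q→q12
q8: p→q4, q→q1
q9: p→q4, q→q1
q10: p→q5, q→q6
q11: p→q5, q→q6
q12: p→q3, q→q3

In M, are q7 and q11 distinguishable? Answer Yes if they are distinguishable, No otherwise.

Yes

Reachable states from the start: {q1,q2,q3,q4,q5,q6,q7,q8,q10,q11,q12}. Unreachable: {q0,q9} — drop them.
Initial partition by acceptance: {q2,q3,q5,q6,q7,q10,q11} | {q1,q4,q8,q12}.
Refine {q2,q3,q5,q6,q7,q10,q11} on symbol p: members go to different blocks, giving {q2,q5,q6,q7,q10,q11} and {q3}.
On input q, block {q2,q5,q6,q7,q10,q11} splits into {q2,q10,q11} and {q5,q6,q7}.
On input p, block {q2,q10,q11} splits into {q10,q11} and {q2}.
Refine {q1,q4,q8,q12} on symbol p: members go to different blocks, giving {q1,q4} and {q8} and {q12}.
On input q, block {q1,q4} splits into {q1} and {q4}.
On input q, block {q5,q6,q7} splits into {q5} and {q6} and {q7}.
The partition is now stable with 10 blocks: {q10,q11} | {q1} | {q3} | {q5} | {q2} | {q8} | {q12} | {q4} | {q6} | {q7}.
q7 and q11 end up in different blocks, so they are distinguishable. For instance, the string 'q' is accepted from only q11.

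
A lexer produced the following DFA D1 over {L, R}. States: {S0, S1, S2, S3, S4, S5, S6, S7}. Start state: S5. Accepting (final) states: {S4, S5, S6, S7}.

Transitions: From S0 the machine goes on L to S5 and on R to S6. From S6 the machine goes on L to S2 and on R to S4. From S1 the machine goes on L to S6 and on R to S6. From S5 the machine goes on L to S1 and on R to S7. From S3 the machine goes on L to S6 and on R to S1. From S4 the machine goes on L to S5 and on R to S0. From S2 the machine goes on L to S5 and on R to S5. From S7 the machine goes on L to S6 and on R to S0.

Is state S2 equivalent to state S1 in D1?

Yes

First remove the unreachable states {S3}; 7 states remain.
P0 = {S4,S5,S6,S7} | {S0,S1,S2}.
On input L, block {S4,S5,S6,S7} splits into {S4,S7} and {S5,S6}.
The partition is now stable with 3 blocks: {S4,S7} | {S0,S1,S2} | {S5,S6}.
S2 and S1 lie in the same block of the stable partition, so they are equivalent — no string distinguishes them.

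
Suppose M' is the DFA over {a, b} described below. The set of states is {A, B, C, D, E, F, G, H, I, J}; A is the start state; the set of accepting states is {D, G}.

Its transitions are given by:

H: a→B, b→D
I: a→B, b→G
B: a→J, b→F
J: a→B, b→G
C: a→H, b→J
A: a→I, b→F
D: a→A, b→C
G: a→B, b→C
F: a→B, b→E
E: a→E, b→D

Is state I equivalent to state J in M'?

Yes

Start with accepting vs non-accepting: {D,G} | {A,B,C,E,F,H,I,J}.
Refine {A,B,C,E,F,H,I,J} on symbol b: members go to different blocks, giving {A,B,C,F} and {E,H,I,J}.
Split {A,B,C,F} by δ(·,a) → {A,B,C} and {F}.
Split {A,B,C} by δ(·,b) → {A,B} and {C}.
On input a, block {E,H,I,J} splits into {H,I,J} and {E}.
The partition is now stable with 6 blocks: {D,G} | {A,B} | {H,I,J} | {F} | {C} | {E}.
I and J lie in the same block of the stable partition, so they are equivalent — no string distinguishes them.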